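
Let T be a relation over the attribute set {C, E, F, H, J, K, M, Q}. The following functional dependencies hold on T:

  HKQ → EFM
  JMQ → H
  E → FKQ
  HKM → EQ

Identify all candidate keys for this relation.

Attributes C, J never appear on any right-hand side, so every candidate key must contain {C, J}.
{C, J}⁺ = {C, J}, which is not all of the schema, so we must add further attributes.
{C, E, H, J}⁺: E→FKQ adds F, K, Q; HKQ→EFM adds M → {C, E, F, H, J, K, M, Q}. Minimal: {E, H, J}⁺ = {E, F, H, J, K, M, Q}; {C, H, J}⁺ = {C, H, J}; {C, E, J}⁺ = {C, E, F, J, K, Q}; … — none reach the full schema.
{C, E, J, M}⁺: E→FKQ adds F, K, Q; JMQ→H adds H → {C, E, F, H, J, K, M, Q}. Minimal: {E, J, M}⁺ = {E, F, H, J, K, M, Q}; {C, J, M}⁺ = {C, J, M}; {C, E, M}⁺ = {C, E, F, K, M, Q}; … — none reach the full schema.
{C, H, J, K, M}⁺: HKM→EQ adds E, Q; HKQ→EFM adds F → {C, E, F, H, J, K, M, Q}. Minimal: {H, J, K, M}⁺ = {E, F, H, J, K, M, Q}; {C, J, K, M}⁺ = {C, J, K, M}; {C, H, K, M}⁺ = {C, E, F, H, K, M, Q}; … — none reach the full schema.
{C, H, J, K, Q}⁺: HKQ→EFM adds E, F, M → {C, E, F, H, J, K, M, Q}. Minimal: {H, J, K, Q}⁺ = {E, F, H, J, K, M, Q}; {C, J, K, Q}⁺ = {C, J, K, Q}; {C, H, K, Q}⁺ = {C, E, F, H, K, M, Q}; … — none reach the full schema.
{C, J, K, M, Q}⁺: JMQ→H adds H; HKM→EQ adds E; HKQ→EFM adds F → {C, E, F, H, J, K, M, Q}. Minimal: {J, K, M, Q}⁺ = {E, F, H, J, K, M, Q}; {C, K, M, Q}⁺ = {C, K, M, Q}; {C, J, M, Q}⁺ = {C, H, J, M, Q}; … — none reach the full schema.

{C, E, H, J}, {C, E, J, M}, {C, H, J, K, M}, {C, H, J, K, Q}, {C, J, K, M, Q}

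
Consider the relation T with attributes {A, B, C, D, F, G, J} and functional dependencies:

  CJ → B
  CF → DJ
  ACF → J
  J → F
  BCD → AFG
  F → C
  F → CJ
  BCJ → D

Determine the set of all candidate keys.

{F}⁺: F→C adds C; F→CJ adds J; CJ→B adds B; CF→DJ adds D; BCD→AFG adds A, G → {A, B, C, D, F, G, J}.
{J}⁺: J→F adds F; F→C adds C; CJ→B adds B; CF→DJ adds D; BCD→AFG adds A, G → {A, B, C, D, F, G, J}.
{B, C, D}⁺: BCD→AFG adds A, F, G; F→CJ adds J → {A, B, C, D, F, G, J}. Minimal: {C, D}⁺ = {C, D}; {B, D}⁺ = {B, D}; {B, C}⁺ = {B, C} — none reach the full schema.

F; J; BCD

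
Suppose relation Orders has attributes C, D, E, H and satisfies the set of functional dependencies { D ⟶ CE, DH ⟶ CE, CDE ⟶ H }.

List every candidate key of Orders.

Attribute D never appears on the right-hand side of any dependency, so D must belong to every candidate key.
{D}⁺ = {C, D, E, H}, which is all of the schema, so {D} is the only candidate key.

{D}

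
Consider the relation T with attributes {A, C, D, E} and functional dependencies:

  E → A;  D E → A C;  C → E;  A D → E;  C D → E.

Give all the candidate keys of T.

AD; CD; DE

Attribute D never appears on the right-hand side of any dependency, so D must belong to every candidate key.
{D}⁺ = {D}, which is not all of the schema, so we must add further attributes.
{A, D}⁺: AD→E adds E; DE→AC adds C → {A, C, D, E}.
{C, D}⁺: C→E adds E; E→A adds A → {A, C, D, E}.
{D, E}⁺: E→A adds A; DE→AC adds C → {A, C, D, E}.
Any other superkey contains one of these as a subset, so there are no further candidate keys.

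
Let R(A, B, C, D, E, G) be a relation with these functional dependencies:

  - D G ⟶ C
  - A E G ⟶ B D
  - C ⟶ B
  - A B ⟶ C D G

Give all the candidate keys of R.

Attributes A, E never appear on any right-hand side, so every candidate key must contain {A, E}.
{A, E}⁺ = {A, E}, which is not all of the schema, so we must add further attributes.
{A, B, E}⁺: AB→CDG adds C, D, G → {A, B, C, D, E, G}. Minimal: {B, E}⁺ = {B, E}; {A, E}⁺ = {A, E}; {A, B}⁺ = {A, B, C, D, G} — none reach the full schema.
{A, C, E}⁺: C→B adds B; AB→CDG adds D, G → {A, B, C, D, E, G}. Minimal: {C, E}⁺ = {B, C, E}; {A, E}⁺ = {A, E}; {A, C}⁺ = {A, B, C, D, G} — none reach the full schema.
{A, E, G}⁺: AEG→BD adds B, D; AB→CDG adds C → {A, B, C, D, E, G}. Minimal: {E, G}⁺ = {E, G}; {A, G}⁺ = {A, G}; {A, E}⁺ = {A, E} — none reach the full schema.
Any other superkey contains one of these as a subset, so there are no further candidate keys.

{A, B, E}, {A, C, E}, {A, E, G}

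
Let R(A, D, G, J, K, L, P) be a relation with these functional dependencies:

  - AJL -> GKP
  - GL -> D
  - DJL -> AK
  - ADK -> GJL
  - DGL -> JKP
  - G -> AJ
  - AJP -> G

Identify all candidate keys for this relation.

{G, L}, {A, D, K}, {A, J, L}, {D, G, K}, {D, J, L}

{G, L}⁺: GL→D adds D; DGL→JKP adds J, K, P; G→AJ adds A → {A, D, G, J, K, L, P}.
{A, D, K}⁺: ADK→GJL adds G, J, L; DGL→JKP adds P → {A, D, G, J, K, L, P}.
{A, J, L}⁺: AJL→GKP adds G, K, P; GL→D adds D → {A, D, G, J, K, L, P}.
{D, G, K}⁺: G→AJ adds A, J; ADK→GJL adds L; DGL→JKP adds P → {A, D, G, J, K, L, P}.
{D, J, L}⁺: DJL→AK adds A, K; ADK→GJL adds G; DGL→JKP adds P → {A, D, G, J, K, L, P}.
Any other superkey contains one of these as a subset, so there are no further candidate keys.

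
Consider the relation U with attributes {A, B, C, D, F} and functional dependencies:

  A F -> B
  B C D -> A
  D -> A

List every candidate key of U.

(C, D, F)

{C, D, F}⁺: D→A adds A; AF→B adds B → {A, B, C, D, F}. Minimal: {D, F}⁺ = {A, B, D, F}; {C, F}⁺ = {C, F}; {C, D}⁺ = {A, C, D} — none reach the full schema.
No other minimal superkey exists.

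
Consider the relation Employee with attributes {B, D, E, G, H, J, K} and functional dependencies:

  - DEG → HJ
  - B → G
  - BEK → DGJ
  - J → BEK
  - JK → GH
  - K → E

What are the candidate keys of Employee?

{J}, {B, K}, {B, D, E}, {D, E, G}, {D, G, K}

{J}⁺: J→BEK adds B, E, K; JK→GH adds G, H; BEK→DGJ adds D → {B, D, E, G, H, J, K}.
{B, K}⁺: B→G adds G; K→E adds E; BEK→DGJ adds D, J; JK→GH adds H → {B, D, E, G, H, J, K}. Minimal: {K}⁺ = {E, K}; {B}⁺ = {B, G} — none reach the full schema.
{B, D, E}⁺: B→G adds G; DEG→HJ adds H, J; J→BEK adds K → {B, D, E, G, H, J, K}. Minimal: {D, E}⁺ = {D, E}; {B, E}⁺ = {B, E, G}; {B, D}⁺ = {B, D, G} — none reach the full schema.
{D, E, G}⁺: DEG→HJ adds H, J; J→BEK adds B, K → {B, D, E, G, H, J, K}. Minimal: {E, G}⁺ = {E, G}; {D, G}⁺ = {D, G}; {D, E}⁺ = {D, E} — none reach the full schema.
{D, G, K}⁺: K→E adds E; DEG→HJ adds H, J; J→BEK adds B → {B, D, E, G, H, J, K}. Minimal: {G, K}⁺ = {E, G, K}; {D, K}⁺ = {D, E, K}; {D, G}⁺ = {D, G} — none reach the full schema.
Any other superkey contains one of these as a subset, so there are no further candidate keys.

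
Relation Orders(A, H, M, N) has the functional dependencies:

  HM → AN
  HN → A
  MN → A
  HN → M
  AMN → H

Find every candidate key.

{H, M}⁺: HM→AN adds A, N → {A, H, M, N}. Minimal: {M}⁺ = {M}; {H}⁺ = {H} — none reach the full schema.
{H, N}⁺: HN→A adds A; HN→M adds M → {A, H, M, N}. Minimal: {N}⁺ = {N}; {H}⁺ = {H} — none reach the full schema.
{M, N}⁺: MN→A adds A; AMN→H adds H → {A, H, M, N}. Minimal: {N}⁺ = {N}; {M}⁺ = {M} — none reach the full schema.
Any other superkey contains one of these as a subset, so there are no further candidate keys.

HM, HN, MN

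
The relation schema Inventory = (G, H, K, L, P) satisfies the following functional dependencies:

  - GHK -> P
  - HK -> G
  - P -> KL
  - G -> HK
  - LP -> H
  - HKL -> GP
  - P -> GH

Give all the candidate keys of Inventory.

{G}, {P}, {H, K}

{G}⁺: G→HK adds H, K; GHK→P adds P; P→KL adds L → {G, H, K, L, P}.
{P}⁺: P→KL adds K, L; LP→H adds H; HKL→GP adds G → {G, H, K, L, P}.
{H, K}⁺: HK→G adds G; GHK→P adds P; P→KL adds L → {G, H, K, L, P}. Minimal: {K}⁺ = {K}; {H}⁺ = {H} — none reach the full schema.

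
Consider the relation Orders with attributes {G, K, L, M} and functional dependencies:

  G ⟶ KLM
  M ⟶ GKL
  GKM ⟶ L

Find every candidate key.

{G}⁺: G→KLM adds K, L, M → {G, K, L, M}.
{M}⁺: M→GKL adds G, K, L → {G, K, L, M}.

{G}, {M}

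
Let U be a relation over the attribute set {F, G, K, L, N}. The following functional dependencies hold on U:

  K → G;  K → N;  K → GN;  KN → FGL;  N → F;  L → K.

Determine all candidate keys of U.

{K}⁺: K→G adds G; K→N adds N; KN→FGL adds F, L → {F, G, K, L, N}.
{L}⁺: L→K adds K; K→G adds G; K→N adds N; KN→FGL adds F → {F, G, K, L, N}.
Any other superkey contains one of these as a subset, so there are no further candidate keys.

{K}, {L}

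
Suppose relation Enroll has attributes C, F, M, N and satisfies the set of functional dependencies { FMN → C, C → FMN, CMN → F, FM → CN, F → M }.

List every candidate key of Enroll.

{C}⁺: C→FMN adds F, M, N → {C, F, M, N}.
{F}⁺: F→M adds M; FM→CN adds C, N → {C, F, M, N}.

(C); (F)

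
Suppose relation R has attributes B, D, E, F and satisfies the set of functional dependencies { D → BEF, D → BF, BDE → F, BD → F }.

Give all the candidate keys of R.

Attribute D never appears on the right-hand side of any dependency, so D must belong to every candidate key.
{D}⁺ = {B, D, E, F}, which is all of the schema, so {D} is the only candidate key.

D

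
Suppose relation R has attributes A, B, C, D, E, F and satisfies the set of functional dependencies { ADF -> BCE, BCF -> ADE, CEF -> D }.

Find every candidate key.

ADF, BCF, ACEF

Attribute F never appears on the right-hand side of any dependency, so F must belong to every candidate key.
{F}⁺ = {F}, which is not all of the schema, so we must add further attributes.
{A, D, F}⁺: ADF→BCE adds B, C, E → {A, B, C, D, E, F}. Minimal: {D, F}⁺ = {D, F}; {A, F}⁺ = {A, F}; {A, D}⁺ = {A, D} — none reach the full schema.
{B, C, F}⁺: BCF→ADE adds A, D, E → {A, B, C, D, E, F}. Minimal: {C, F}⁺ = {C, F}; {B, F}⁺ = {B, F}; {B, C}⁺ = {B, C} — none reach the full schema.
{A, C, E, F}⁺: CEF→D adds D; ADF→BCE adds B → {A, B, C, D, E, F}. Minimal: {C, E, F}⁺ = {C, D, E, F}; {A, E, F}⁺ = {A, E, F}; {A, C, F}⁺ = {A, C, F}; … — none reach the full schema.
Any other superkey contains one of these as a subset, so there are no further candidate keys.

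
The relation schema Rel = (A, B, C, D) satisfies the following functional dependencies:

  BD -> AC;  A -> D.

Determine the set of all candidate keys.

{A, B}⁺: A→D adds D; BD→AC adds C → {A, B, C, D}. Minimal: {B}⁺ = {B}; {A}⁺ = {A, D} — none reach the full schema.
{B, D}⁺: BD→AC adds A, C → {A, B, C, D}. Minimal: {D}⁺ = {D}; {B}⁺ = {B} — none reach the full schema.

{A, B}, {B, D}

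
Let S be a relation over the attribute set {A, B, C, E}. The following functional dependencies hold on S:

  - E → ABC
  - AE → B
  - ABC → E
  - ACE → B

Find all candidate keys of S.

{E}⁺: E→ABC adds A, B, C → {A, B, C, E}.
{A, B, C}⁺: ABC→E adds E → {A, B, C, E}. Minimal: {B, C}⁺ = {B, C}; {A, C}⁺ = {A, C}; {A, B}⁺ = {A, B} — none reach the full schema.
Any other superkey contains one of these as a subset, so there are no further candidate keys.

{E}, {A, B, C}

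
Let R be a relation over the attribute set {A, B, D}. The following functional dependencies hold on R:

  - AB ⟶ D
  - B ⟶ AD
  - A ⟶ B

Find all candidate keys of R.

{A}; {B}

{A}⁺: A→B adds B; AB→D adds D → {A, B, D}.
{B}⁺: B→AD adds A, D → {A, B, D}.
Any other superkey contains one of these as a subset, so there are no further candidate keys.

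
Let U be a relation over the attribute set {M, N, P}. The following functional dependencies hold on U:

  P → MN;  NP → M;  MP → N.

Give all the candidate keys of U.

Attribute P never appears on the right-hand side of any dependency, so P must belong to every candidate key.
{P}⁺ = {M, N, P}, which is all of the schema, so {P} is the only candidate key.

{P}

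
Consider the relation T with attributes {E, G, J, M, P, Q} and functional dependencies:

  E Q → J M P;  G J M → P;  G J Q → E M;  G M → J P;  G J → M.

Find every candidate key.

EGQ; GJQ; GMQ

Attributes G, Q never appear on any right-hand side, so every candidate key must contain {G, Q}.
{G, Q}⁺ = {G, Q}, which is not all of the schema, so we must add further attributes.
{E, G, Q}⁺: EQ→JMP adds J, M, P → {E, G, J, M, P, Q}.
{G, J, Q}⁺: GJQ→EM adds E, M; GM→JP adds P → {E, G, J, M, P, Q}.
{G, M, Q}⁺: GM→JP adds J, P; GJQ→EM adds E → {E, G, J, M, P, Q}.
Any other superkey contains one of these as a subset, so there are no further candidate keys.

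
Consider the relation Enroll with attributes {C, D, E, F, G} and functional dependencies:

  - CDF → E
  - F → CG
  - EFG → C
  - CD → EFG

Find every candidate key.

Attribute D never appears on the right-hand side of any dependency, so D must belong to every candidate key.
{D}⁺ = {D}, which is not all of the schema, so we must add further attributes.
{C, D}⁺: CD→EFG adds E, F, G → {C, D, E, F, G}. Minimal: {D}⁺ = {D}; {C}⁺ = {C} — none reach the full schema.
{D, F}⁺: F→CG adds C, G; CD→EFG adds E → {C, D, E, F, G}. Minimal: {F}⁺ = {C, F, G}; {D}⁺ = {D} — none reach the full schema.

(C, D); (D, F)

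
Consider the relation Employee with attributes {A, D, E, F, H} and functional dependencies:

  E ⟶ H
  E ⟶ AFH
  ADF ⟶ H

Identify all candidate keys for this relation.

DE

Attributes D, E never appear on any right-hand side, so every candidate key must contain {D, E}.
{D, E}⁺ = {A, D, E, F, H}, which is all of the schema, so {D, E} is the only candidate key.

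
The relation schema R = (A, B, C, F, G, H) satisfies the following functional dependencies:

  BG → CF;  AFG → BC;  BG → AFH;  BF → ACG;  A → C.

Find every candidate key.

{B, F}, {B, G}, {A, F, G}

{B, F}⁺: BF→ACG adds A, C, G; BG→AFH adds H → {A, B, C, F, G, H}.
{B, G}⁺: BG→CF adds C, F; BG→AFH adds A, H → {A, B, C, F, G, H}.
{A, F, G}⁺: AFG→BC adds B, C; BG→AFH adds H → {A, B, C, F, G, H}.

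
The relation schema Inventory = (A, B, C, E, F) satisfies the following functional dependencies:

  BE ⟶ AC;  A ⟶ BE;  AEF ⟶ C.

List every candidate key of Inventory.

{A, F}, {B, E, F}

Attribute F never appears on the right-hand side of any dependency, so F must belong to every candidate key.
{F}⁺ = {F}, which is not all of the schema, so we must add further attributes.
{A, F}⁺: A→BE adds B, E; AEF→C adds C → {A, B, C, E, F}. Minimal: {F}⁺ = {F}; {A}⁺ = {A, B, C, E} — none reach the full schema.
{B, E, F}⁺: BE→AC adds A, C → {A, B, C, E, F}. Minimal: {E, F}⁺ = {E, F}; {B, F}⁺ = {B, F}; {B, E}⁺ = {A, B, C, E} — none reach the full schema.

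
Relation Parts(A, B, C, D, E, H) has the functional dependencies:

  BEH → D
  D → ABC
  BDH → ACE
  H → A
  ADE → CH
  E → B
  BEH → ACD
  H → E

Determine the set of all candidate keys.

{H}⁺: H→A adds A; H→E adds E; E→B adds B; BEH→ACD adds C, D → {A, B, C, D, E, H}.
{D, E}⁺: D→ABC adds A, B, C; ADE→CH adds H → {A, B, C, D, E, H}. Minimal: {E}⁺ = {B, E}; {D}⁺ = {A, B, C, D} — none reach the full schema.
Any other superkey contains one of these as a subset, so there are no further candidate keys.

{H}, {D, E}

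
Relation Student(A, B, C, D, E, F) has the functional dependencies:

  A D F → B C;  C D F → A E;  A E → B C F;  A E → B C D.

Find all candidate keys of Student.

(A, E), (A, D, F), (C, D, F)

{A, E}⁺: AE→BCF adds B, C, F; AE→BCD adds D → {A, B, C, D, E, F}.
{A, D, F}⁺: ADF→BC adds B, C; CDF→AE adds E → {A, B, C, D, E, F}.
{C, D, F}⁺: CDF→AE adds A, E; AE→BCF adds B → {A, B, C, D, E, F}.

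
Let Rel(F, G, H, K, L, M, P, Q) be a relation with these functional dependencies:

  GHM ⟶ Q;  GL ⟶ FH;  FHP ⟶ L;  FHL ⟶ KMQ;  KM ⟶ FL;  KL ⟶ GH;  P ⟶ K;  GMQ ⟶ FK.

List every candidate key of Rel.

Attribute P never appears on the right-hand side of any dependency, so P must belong to every candidate key.
{P}⁺ = {K, P}, which is not all of the schema, so we must add further attributes.
{L, P}⁺: P→K adds K; KL→GH adds G, H; GL→FH adds F; FHL→KMQ adds M, Q → {F, G, H, K, L, M, P, Q}. Minimal: {P}⁺ = {K, P}; {L}⁺ = {L} — none reach the full schema.
{M, P}⁺: P→K adds K; KM→FL adds F, L; KL→GH adds G, H; GHM→Q adds Q → {F, G, H, K, L, M, P, Q}. Minimal: {P}⁺ = {K, P}; {M}⁺ = {M} — none reach the full schema.
{F, H, P}⁺: FHP→L adds L; FHL→KMQ adds K, M, Q; KL→GH adds G → {F, G, H, K, L, M, P, Q}. Minimal: {H, P}⁺ = {H, K, P}; {F, P}⁺ = {F, K, P}; {F, H}⁺ = {F, H} — none reach the full schema.
Any other superkey contains one of these as a subset, so there are no further candidate keys.

LP; MP; FHP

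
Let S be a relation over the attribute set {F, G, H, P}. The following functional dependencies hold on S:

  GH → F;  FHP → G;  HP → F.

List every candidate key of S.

(H, P)

{H, P}⁺: HP→F adds F; FHP→G adds G → {F, G, H, P}. Minimal: {P}⁺ = {P}; {H}⁺ = {H} — none reach the full schema.
No other minimal superkey exists.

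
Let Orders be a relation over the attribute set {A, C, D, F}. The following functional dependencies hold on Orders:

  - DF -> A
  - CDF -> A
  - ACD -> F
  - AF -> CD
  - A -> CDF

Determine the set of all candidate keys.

{A}⁺: A→CDF adds C, D, F → {A, C, D, F}.
{D, F}⁺: DF→A adds A; AF→CD adds C → {A, C, D, F}. Minimal: {F}⁺ = {F}; {D}⁺ = {D} — none reach the full schema.
Any other superkey contains one of these as a subset, so there are no further candidate keys.

A, DF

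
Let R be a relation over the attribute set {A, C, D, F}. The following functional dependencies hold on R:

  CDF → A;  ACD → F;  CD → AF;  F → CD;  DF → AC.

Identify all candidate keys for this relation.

{F}⁺: F→CD adds C, D; DF→AC adds A → {A, C, D, F}.
{C, D}⁺: CD→AF adds A, F → {A, C, D, F}. Minimal: {D}⁺ = {D}; {C}⁺ = {C} — none reach the full schema.

F, CD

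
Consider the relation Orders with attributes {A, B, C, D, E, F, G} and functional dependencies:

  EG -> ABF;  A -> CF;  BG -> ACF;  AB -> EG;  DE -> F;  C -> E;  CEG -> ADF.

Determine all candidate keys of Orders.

{A, B}⁺: A→CF adds C, F; AB→EG adds E, G; CEG→ADF adds D → {A, B, C, D, E, F, G}. Minimal: {B}⁺ = {B}; {A}⁺ = {A, C, E, F} — none reach the full schema.
{A, G}⁺: A→CF adds C, F; C→E adds E; CEG→ADF adds D; EG→ABF adds B → {A, B, C, D, E, F, G}. Minimal: {G}⁺ = {G}; {A}⁺ = {A, C, E, F} — none reach the full schema.
{B, G}⁺: BG→ACF adds A, C, F; AB→EG adds E; CEG→ADF adds D → {A, B, C, D, E, F, G}. Minimal: {G}⁺ = {G}; {B}⁺ = {B} — none reach the full schema.
{C, G}⁺: C→E adds E; CEG→ADF adds A, D, F; EG→ABF adds B → {A, B, C, D, E, F, G}. Minimal: {G}⁺ = {G}; {C}⁺ = {C, E} — none reach the full schema.
{E, G}⁺: EG→ABF adds A, B, F; A→CF adds C; CEG→ADF adds D → {A, B, C, D, E, F, G}. Minimal: {G}⁺ = {G}; {E}⁺ = {E} — none reach the full schema.

{A, B}, {A, G}, {B, G}, {C, G}, {E, G}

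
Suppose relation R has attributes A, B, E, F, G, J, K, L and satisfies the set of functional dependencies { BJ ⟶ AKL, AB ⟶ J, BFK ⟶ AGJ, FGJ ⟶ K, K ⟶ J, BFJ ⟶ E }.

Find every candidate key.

Attributes B, F never appear on any right-hand side, so every candidate key must contain {B, F}.
{B, F}⁺ = {B, F}, which is not all of the schema, so we must add further attributes.
{A, B, F}⁺: AB→J adds J; BFJ→E adds E; BJ→AKL adds K, L; BFK→AGJ adds G → {A, B, E, F, G, J, K, L}. Minimal: {B, F}⁺ = {B, F}; {A, F}⁺ = {A, F}; {A, B}⁺ = {A, B, J, K, L} — none reach the full schema.
{B, F, J}⁺: BJ→AKL adds A, K, L; BFK→AGJ adds G; BFJ→E adds E → {A, B, E, F, G, J, K, L}. Minimal: {F, J}⁺ = {F, J}; {B, J}⁺ = {A, B, J, K, L}; {B, F}⁺ = {B, F} — none reach the full schema.
{B, F, K}⁺: BFK→AGJ adds A, G, J; BFJ→E adds E; BJ→AKL adds L → {A, B, E, F, G, J, K, L}. Minimal: {F, K}⁺ = {F, J, K}; {B, K}⁺ = {A, B, J, K, L}; {B, F}⁺ = {B, F} — none reach the full schema.

ABF, BFJ, BFK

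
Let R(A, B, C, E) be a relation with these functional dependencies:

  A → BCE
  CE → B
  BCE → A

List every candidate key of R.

{A}⁺: A→BCE adds B, C, E → {A, B, C, E}.
{C, E}⁺: CE→B adds B; BCE→A adds A → {A, B, C, E}.
Any other superkey contains one of these as a subset, so there are no further candidate keys.

(A), (C, E)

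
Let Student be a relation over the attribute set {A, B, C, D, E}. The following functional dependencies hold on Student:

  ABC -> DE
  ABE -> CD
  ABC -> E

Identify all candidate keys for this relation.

{A, B, C}, {A, B, E}

Attributes A, B never appear on any right-hand side, so every candidate key must contain {A, B}.
{A, B}⁺ = {A, B}, which is not all of the schema, so we must add further attributes.
{A, B, C}⁺: ABC→DE adds D, E → {A, B, C, D, E}. Minimal: {B, C}⁺ = {B, C}; {A, C}⁺ = {A, C}; {A, B}⁺ = {A, B} — none reach the full schema.
{A, B, E}⁺: ABE→CD adds C, D → {A, B, C, D, E}. Minimal: {B, E}⁺ = {B, E}; {A, E}⁺ = {A, E}; {A, B}⁺ = {A, B} — none reach the full schema.
Any other superkey contains one of these as a subset, so there are no further candidate keys.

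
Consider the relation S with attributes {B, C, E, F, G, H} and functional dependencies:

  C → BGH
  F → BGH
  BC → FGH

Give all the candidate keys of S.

Attributes C, E never appear on any right-hand side, so every candidate key must contain {C, E}.
{C, E}⁺ = {B, C, E, F, G, H}, which is all of the schema, so {C, E} is the only candidate key.

(C, E)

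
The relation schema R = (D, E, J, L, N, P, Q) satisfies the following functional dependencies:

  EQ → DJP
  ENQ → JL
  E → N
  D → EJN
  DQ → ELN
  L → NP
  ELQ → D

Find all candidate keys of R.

(D, Q), (E, Q)

Attribute Q never appears on the right-hand side of any dependency, so Q must belong to every candidate key.
{Q}⁺ = {Q}, which is not all of the schema, so we must add further attributes.
{D, Q}⁺: D→EJN adds E, J, N; DQ→ELN adds L; L→NP adds P → {D, E, J, L, N, P, Q}. Minimal: {Q}⁺ = {Q}; {D}⁺ = {D, E, J, N} — none reach the full schema.
{E, Q}⁺: EQ→DJP adds D, J, P; E→N adds N; DQ→ELN adds L → {D, E, J, L, N, P, Q}. Minimal: {Q}⁺ = {Q}; {E}⁺ = {E, N} — none reach the full schema.
Any other superkey contains one of these as a subset, so there are no further candidate keys.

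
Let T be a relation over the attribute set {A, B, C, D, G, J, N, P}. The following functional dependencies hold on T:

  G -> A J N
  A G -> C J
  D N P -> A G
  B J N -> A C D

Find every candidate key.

Attributes B, P never appear on any right-hand side, so every candidate key must contain {B, P}.
{B, P}⁺ = {B, P}, which is not all of the schema, so we must add further attributes.
{B, G, P}⁺: G→AJN adds A, J, N; AG→CJ adds C; BJN→ACD adds D → {A, B, C, D, G, J, N, P}. Minimal: {G, P}⁺ = {A, C, G, J, N, P}; {B, P}⁺ = {B, P}; {B, G}⁺ = {A, B, C, D, G, J, N} — none reach the full schema.
{B, D, N, P}⁺: DNP→AG adds A, G; G→AJN adds J; AG→CJ adds C → {A, B, C, D, G, J, N, P}. Minimal: {D, N, P}⁺ = {A, C, D, G, J, N, P}; {B, N, P}⁺ = {B, N, P}; {B, D, P}⁺ = {B, D, P}; … — none reach the full schema.
{B, J, N, P}⁺: BJN→ACD adds A, C, D; DNP→AG adds G → {A, B, C, D, G, J, N, P}. Minimal: {J, N, P}⁺ = {J, N, P}; {B, N, P}⁺ = {B, N, P}; {B, J, P}⁺ = {B, J, P}; … — none reach the full schema.

(B, G, P), (B, D, N, P), (B, J, N, P)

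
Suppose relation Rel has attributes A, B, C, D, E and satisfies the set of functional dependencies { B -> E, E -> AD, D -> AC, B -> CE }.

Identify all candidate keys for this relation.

Attribute B never appears on the right-hand side of any dependency, so B must belong to every candidate key.
{B}⁺ = {A, B, C, D, E}, which is all of the schema, so {B} is the only candidate key.

(B)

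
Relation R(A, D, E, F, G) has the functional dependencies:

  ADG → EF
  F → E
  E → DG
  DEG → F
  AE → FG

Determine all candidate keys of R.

Attribute A never appears on the right-hand side of any dependency, so A must belong to every candidate key.
{A}⁺ = {A}, which is not all of the schema, so we must add further attributes.
{A, E}⁺: E→DG adds D, G; DEG→F adds F → {A, D, E, F, G}. Minimal: {E}⁺ = {D, E, F, G}; {A}⁺ = {A} — none reach the full schema.
{A, F}⁺: F→E adds E; E→DG adds D, G → {A, D, E, F, G}. Minimal: {F}⁺ = {D, E, F, G}; {A}⁺ = {A} — none reach the full schema.
{A, D, G}⁺: ADG→EF adds E, F → {A, D, E, F, G}. Minimal: {D, G}⁺ = {D, G}; {A, G}⁺ = {A, G}; {A, D}⁺ = {A, D} — none reach the full schema.

{A, E}, {A, F}, {A, D, G}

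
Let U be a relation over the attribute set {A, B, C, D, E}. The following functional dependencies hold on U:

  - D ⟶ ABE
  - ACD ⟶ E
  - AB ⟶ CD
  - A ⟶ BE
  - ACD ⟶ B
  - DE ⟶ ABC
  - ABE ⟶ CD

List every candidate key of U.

{A}, {D}

{A}⁺: A→BE adds B, E; ABE→CD adds C, D → {A, B, C, D, E}.
{D}⁺: D→ABE adds A, B, E; AB→CD adds C → {A, B, C, D, E}.
Any other superkey contains one of these as a subset, so there are no further candidate keys.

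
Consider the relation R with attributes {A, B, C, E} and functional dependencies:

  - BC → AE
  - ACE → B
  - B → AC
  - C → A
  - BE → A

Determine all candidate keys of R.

{B}, {C, E}

{B}⁺: B→AC adds A, C; BC→AE adds E → {A, B, C, E}.
{C, E}⁺: C→A adds A; ACE→B adds B → {A, B, C, E}. Minimal: {E}⁺ = {E}; {C}⁺ = {A, C} — none reach the full schema.
Any other superkey contains one of these as a subset, so there are no further candidate keys.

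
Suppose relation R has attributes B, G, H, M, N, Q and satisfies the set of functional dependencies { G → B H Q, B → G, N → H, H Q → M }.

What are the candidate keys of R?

BN, GN

Attribute N never appears on the right-hand side of any dependency, so N must belong to every candidate key.
{N}⁺ = {H, N}, which is not all of the schema, so we must add further attributes.
{B, N}⁺: B→G adds G; N→H adds H; G→BHQ adds Q; HQ→M adds M → {B, G, H, M, N, Q}. Minimal: {N}⁺ = {H, N}; {B}⁺ = {B, G, H, M, Q} — none reach the full schema.
{G, N}⁺: G→BHQ adds B, H, Q; HQ→M adds M → {B, G, H, M, N, Q}. Minimal: {N}⁺ = {H, N}; {G}⁺ = {B, G, H, M, Q} — none reach the full schema.
Any other superkey contains one of these as a subset, so there are no further candidate keys.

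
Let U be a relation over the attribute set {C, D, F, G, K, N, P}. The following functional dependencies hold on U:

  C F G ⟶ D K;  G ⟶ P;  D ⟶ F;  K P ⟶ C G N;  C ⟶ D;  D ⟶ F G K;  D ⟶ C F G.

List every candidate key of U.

(C); (D); (G, K); (K, P)

{C}⁺: C→D adds D; D→FGK adds F, G, K; G→P adds P; KP→CGN adds N → {C, D, F, G, K, N, P}.
{D}⁺: D→F adds F; D→FGK adds G, K; D→CFG adds C; G→P adds P; KP→CGN adds N → {C, D, F, G, K, N, P}.
{G, K}⁺: G→P adds P; KP→CGN adds C, N; C→D adds D; D→FGK adds F → {C, D, F, G, K, N, P}. Minimal: {K}⁺ = {K}; {G}⁺ = {G, P} — none reach the full schema.
{K, P}⁺: KP→CGN adds C, G, N; C→D adds D; D→FGK adds F → {C, D, F, G, K, N, P}. Minimal: {P}⁺ = {P}; {K}⁺ = {K} — none reach the full schema.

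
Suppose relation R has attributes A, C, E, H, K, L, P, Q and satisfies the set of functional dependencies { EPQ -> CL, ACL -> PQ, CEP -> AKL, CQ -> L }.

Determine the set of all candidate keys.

Attributes E, H never appear on any right-hand side, so every candidate key must contain {E, H}.
{E, H}⁺ = {E, H}, which is not all of the schema, so we must add further attributes.
{C, E, H, P}⁺: CEP→AKL adds A, K, L; ACL→PQ adds Q → {A, C, E, H, K, L, P, Q}.
{E, H, P, Q}⁺: EPQ→CL adds C, L; CEP→AKL adds A, K → {A, C, E, H, K, L, P, Q}.
{A, C, E, H, L}⁺: ACL→PQ adds P, Q; CEP→AKL adds K → {A, C, E, H, K, L, P, Q}.
{A, C, E, H, Q}⁺: CQ→L adds L; ACL→PQ adds P; CEP→AKL adds K → {A, C, E, H, K, L, P, Q}.
Any other superkey contains one of these as a subset, so there are no further candidate keys.

CEHP, EHPQ, ACEHL, ACEHQ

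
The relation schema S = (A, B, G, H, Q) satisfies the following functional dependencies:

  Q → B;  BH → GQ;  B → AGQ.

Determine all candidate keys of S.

BH, HQ

Attribute H never appears on the right-hand side of any dependency, so H must belong to every candidate key.
{H}⁺ = {H}, which is not all of the schema, so we must add further attributes.
{B, H}⁺: BH→GQ adds G, Q; B→AGQ adds A → {A, B, G, H, Q}.
{H, Q}⁺: Q→B adds B; BH→GQ adds G; B→AGQ adds A → {A, B, G, H, Q}.
Any other superkey contains one of these as a subset, so there are no further candidate keys.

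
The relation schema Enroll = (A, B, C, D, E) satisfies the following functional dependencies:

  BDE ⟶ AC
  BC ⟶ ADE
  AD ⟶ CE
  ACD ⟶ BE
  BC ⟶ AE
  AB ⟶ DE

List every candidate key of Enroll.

{A, B}⁺: AB→DE adds D, E; BDE→AC adds C → {A, B, C, D, E}. Minimal: {B}⁺ = {B}; {A}⁺ = {A} — none reach the full schema.
{A, D}⁺: AD→CE adds C, E; ACD→BE adds B → {A, B, C, D, E}. Minimal: {D}⁺ = {D}; {A}⁺ = {A} — none reach the full schema.
{B, C}⁺: BC→ADE adds A, D, E → {A, B, C, D, E}. Minimal: {C}⁺ = {C}; {B}⁺ = {B} — none reach the full schema.
{B, D, E}⁺: BDE→AC adds A, C → {A, B, C, D, E}. Minimal: {D, E}⁺ = {D, E}; {B, E}⁺ = {B, E}; {B, D}⁺ = {B, D} — none reach the full schema.
Any other superkey contains one of these as a subset, so there are no further candidate keys.

(A, B), (A, D), (B, C), (B, D, E)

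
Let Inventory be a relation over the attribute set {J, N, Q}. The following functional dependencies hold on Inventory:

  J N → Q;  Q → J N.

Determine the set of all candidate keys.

{Q}; {J, N}

{Q}⁺: Q→JN adds J, N → {J, N, Q}.
{J, N}⁺: JN→Q adds Q → {J, N, Q}. Minimal: {N}⁺ = {N}; {J}⁺ = {J} — none reach the full schema.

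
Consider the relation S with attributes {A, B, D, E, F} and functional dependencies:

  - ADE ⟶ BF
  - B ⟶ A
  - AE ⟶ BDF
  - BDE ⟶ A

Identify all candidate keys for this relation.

Attribute E never appears on the right-hand side of any dependency, so E must belong to every candidate key.
{E}⁺ = {E}, which is not all of the schema, so we must add further attributes.
{A, E}⁺: AE→BDF adds B, D, F → {A, B, D, E, F}.
{B, E}⁺: B→A adds A; AE→BDF adds D, F → {A, B, D, E, F}.

AE, BE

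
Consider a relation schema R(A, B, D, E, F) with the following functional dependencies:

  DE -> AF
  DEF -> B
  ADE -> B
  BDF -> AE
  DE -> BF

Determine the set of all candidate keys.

DE; BDF

{D, E}⁺: DE→AF adds A, F; DEF→B adds B → {A, B, D, E, F}. Minimal: {E}⁺ = {E}; {D}⁺ = {D} — none reach the full schema.
{B, D, F}⁺: BDF→AE adds A, E → {A, B, D, E, F}. Minimal: {D, F}⁺ = {D, F}; {B, F}⁺ = {B, F}; {B, D}⁺ = {B, D} — none reach the full schema.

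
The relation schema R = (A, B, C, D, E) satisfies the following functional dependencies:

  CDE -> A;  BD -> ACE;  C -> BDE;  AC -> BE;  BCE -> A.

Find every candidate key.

{C}⁺: C→BDE adds B, D, E; BCE→A adds A → {A, B, C, D, E}.
{B, D}⁺: BD→ACE adds A, C, E → {A, B, C, D, E}.

{C}, {B, D}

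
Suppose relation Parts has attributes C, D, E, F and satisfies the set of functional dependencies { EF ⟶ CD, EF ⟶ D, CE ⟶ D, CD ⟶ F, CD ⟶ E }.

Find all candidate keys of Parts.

{C, D}, {C, E}, {E, F}

{C, D}⁺: CD→F adds F; CD→E adds E → {C, D, E, F}. Minimal: {D}⁺ = {D}; {C}⁺ = {C} — none reach the full schema.
{C, E}⁺: CE→D adds D; CD→F adds F → {C, D, E, F}. Minimal: {E}⁺ = {E}; {C}⁺ = {C} — none reach the full schema.
{E, F}⁺: EF→CD adds C, D → {C, D, E, F}. Minimal: {F}⁺ = {F}; {E}⁺ = {E} — none reach the full schema.
Any other superkey contains one of these as a subset, so there are no further candidate keys.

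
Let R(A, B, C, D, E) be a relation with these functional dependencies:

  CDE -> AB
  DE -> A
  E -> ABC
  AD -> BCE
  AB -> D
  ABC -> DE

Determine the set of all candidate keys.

{E}⁺: E→ABC adds A, B, C; AB→D adds D → {A, B, C, D, E}.
{A, B}⁺: AB→D adds D; AD→BCE adds C, E → {A, B, C, D, E}. Minimal: {B}⁺ = {B}; {A}⁺ = {A} — none reach the full schema.
{A, D}⁺: AD→BCE adds B, C, E → {A, B, C, D, E}. Minimal: {D}⁺ = {D}; {A}⁺ = {A} — none reach the full schema.
Any other superkey contains one of these as a subset, so there are no further candidate keys.

{E}, {A, B}, {A, D}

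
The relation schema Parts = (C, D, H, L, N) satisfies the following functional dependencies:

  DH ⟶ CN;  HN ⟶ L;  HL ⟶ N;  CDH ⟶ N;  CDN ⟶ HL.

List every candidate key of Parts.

{D, H}, {C, D, N}

Attribute D never appears on the right-hand side of any dependency, so D must belong to every candidate key.
{D}⁺ = {D}, which is not all of the schema, so we must add further attributes.
{D, H}⁺: DH→CN adds C, N; HN→L adds L → {C, D, H, L, N}. Minimal: {H}⁺ = {H}; {D}⁺ = {D} — none reach the full schema.
{C, D, N}⁺: CDN→HL adds H, L → {C, D, H, L, N}. Minimal: {D, N}⁺ = {D, N}; {C, N}⁺ = {C, N}; {C, D}⁺ = {C, D} — none reach the full schema.
Any other superkey contains one of these as a subset, so there are no further candidate keys.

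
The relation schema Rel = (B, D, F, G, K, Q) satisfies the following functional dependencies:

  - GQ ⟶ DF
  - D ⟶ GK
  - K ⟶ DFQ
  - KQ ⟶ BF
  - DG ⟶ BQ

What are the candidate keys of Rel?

{D}, {K}, {G, Q}

{D}⁺: D→GK adds G, K; K→DFQ adds F, Q; KQ→BF adds B → {B, D, F, G, K, Q}.
{K}⁺: K→DFQ adds D, F, Q; KQ→BF adds B; D→GK adds G → {B, D, F, G, K, Q}.
{G, Q}⁺: GQ→DF adds D, F; D→GK adds K; KQ→BF adds B → {B, D, F, G, K, Q}.
Any other superkey contains one of these as a subset, so there are no further candidate keys.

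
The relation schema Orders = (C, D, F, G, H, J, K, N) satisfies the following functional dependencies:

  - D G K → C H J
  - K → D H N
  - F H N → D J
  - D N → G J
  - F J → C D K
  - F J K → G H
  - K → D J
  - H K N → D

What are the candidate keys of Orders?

FJ, FK, DFN, FHN

Attribute F never appears on the right-hand side of any dependency, so F must belong to every candidate key.
{F}⁺ = {F}, which is not all of the schema, so we must add further attributes.
{F, J}⁺: FJ→CDK adds C, D, K; FJK→GH adds G, H; K→DHN adds N → {C, D, F, G, H, J, K, N}.
{F, K}⁺: K→DHN adds D, H, N; FHN→DJ adds J; DN→GJ adds G; FJ→CDK adds C → {C, D, F, G, H, J, K, N}.
{D, F, N}⁺: DN→GJ adds G, J; FJ→CDK adds C, K; FJK→GH adds H → {C, D, F, G, H, J, K, N}.
{F, H, N}⁺: FHN→DJ adds D, J; DN→GJ adds G; FJ→CDK adds C, K → {C, D, F, G, H, J, K, N}.
Any other superkey contains one of these as a subset, so there are no further candidate keys.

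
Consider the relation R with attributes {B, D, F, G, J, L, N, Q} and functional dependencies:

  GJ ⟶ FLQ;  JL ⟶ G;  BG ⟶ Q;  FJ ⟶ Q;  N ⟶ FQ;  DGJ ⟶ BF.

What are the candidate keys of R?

Attributes D, J, N never appear on any right-hand side, so every candidate key must contain {D, J, N}.
{D, J, N}⁺ = {D, F, J, N, Q}, which is not all of the schema, so we must add further attributes.
{D, G, J, N}⁺: GJ→FLQ adds F, L, Q; DGJ→BF adds B → {B, D, F, G, J, L, N, Q}.
{D, J, L, N}⁺: JL→G adds G; N→FQ adds F, Q; DGJ→BF adds B → {B, D, F, G, J, L, N, Q}.
Any other superkey contains one of these as a subset, so there are no further candidate keys.

{D, G, J, N}; {D, J, L, N}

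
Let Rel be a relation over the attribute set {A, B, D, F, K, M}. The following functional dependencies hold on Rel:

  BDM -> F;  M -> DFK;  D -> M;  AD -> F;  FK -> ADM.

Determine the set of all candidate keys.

Attribute B never appears on the right-hand side of any dependency, so B must belong to every candidate key.
{B}⁺ = {B}, which is not all of the schema, so we must add further attributes.
{B, D}⁺: D→M adds M; BDM→F adds F; M→DFK adds K; FK→ADM adds A → {A, B, D, F, K, M}. Minimal: {D}⁺ = {A, D, F, K, M}; {B}⁺ = {B} — none reach the full schema.
{B, M}⁺: M→DFK adds D, F, K; FK→ADM adds A → {A, B, D, F, K, M}. Minimal: {M}⁺ = {A, D, F, K, M}; {B}⁺ = {B} — none reach the full schema.
{B, F, K}⁺: FK→ADM adds A, D, M → {A, B, D, F, K, M}. Minimal: {F, K}⁺ = {A, D, F, K, M}; {B, K}⁺ = {B, K}; {B, F}⁺ = {B, F} — none reach the full schema.

BD; BM; BFK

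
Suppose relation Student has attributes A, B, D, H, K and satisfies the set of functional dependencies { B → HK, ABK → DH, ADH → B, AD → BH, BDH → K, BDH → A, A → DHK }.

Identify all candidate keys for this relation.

{A}, {B, D}

{A}⁺: A→DHK adds D, H, K; ADH→B adds B → {A, B, D, H, K}.
{B, D}⁺: B→HK adds H, K; BDH→A adds A → {A, B, D, H, K}.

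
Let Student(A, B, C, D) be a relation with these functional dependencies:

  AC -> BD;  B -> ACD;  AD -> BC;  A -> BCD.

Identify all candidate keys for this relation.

{A}⁺: A→BCD adds B, C, D → {A, B, C, D}.
{B}⁺: B→ACD adds A, C, D → {A, B, C, D}.
Any other superkey contains one of these as a subset, so there are no further candidate keys.

A, B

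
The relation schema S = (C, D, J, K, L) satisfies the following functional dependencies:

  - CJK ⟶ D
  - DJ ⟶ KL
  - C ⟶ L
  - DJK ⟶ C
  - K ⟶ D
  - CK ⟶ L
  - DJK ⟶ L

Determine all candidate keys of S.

Attribute J never appears on the right-hand side of any dependency, so J must belong to every candidate key.
{J}⁺ = {J}, which is not all of the schema, so we must add further attributes.
{D, J}⁺: DJ→KL adds K, L; DJK→C adds C → {C, D, J, K, L}.
{J, K}⁺: K→D adds D; DJK→L adds L; DJK→C adds C → {C, D, J, K, L}.

(D, J), (J, K)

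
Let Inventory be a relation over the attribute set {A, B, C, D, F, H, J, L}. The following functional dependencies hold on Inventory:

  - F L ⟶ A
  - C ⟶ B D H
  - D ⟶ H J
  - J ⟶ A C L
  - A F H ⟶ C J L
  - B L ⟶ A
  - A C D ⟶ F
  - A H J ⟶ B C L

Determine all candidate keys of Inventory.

{C}, {D}, {J}, {A, F, H}, {F, H, L}

{C}⁺: C→BDH adds B, D, H; D→HJ adds J; J→ACL adds A, L; ACD→F adds F → {A, B, C, D, F, H, J, L}.
{D}⁺: D→HJ adds H, J; J→ACL adds A, C, L; ACD→F adds F; AHJ→BCL adds B → {A, B, C, D, F, H, J, L}.
{J}⁺: J→ACL adds A, C, L; C→BDH adds B, D, H; ACD→F adds F → {A, B, C, D, F, H, J, L}.
{A, F, H}⁺: AFH→CJL adds C, J, L; AHJ→BCL adds B; C→BDH adds D → {A, B, C, D, F, H, J, L}. Minimal: {F, H}⁺ = {F, H}; {A, H}⁺ = {A, H}; {A, F}⁺ = {A, F} — none reach the full schema.
{F, H, L}⁺: FL→A adds A; AFH→CJL adds C, J; AHJ→BCL adds B; C→BDH adds D → {A, B, C, D, F, H, J, L}. Minimal: {H, L}⁺ = {H, L}; {F, L}⁺ = {A, F, L}; {F, H}⁺ = {F, H} — none reach the full schema.
Any other superkey contains one of these as a subset, so there are no further candidate keys.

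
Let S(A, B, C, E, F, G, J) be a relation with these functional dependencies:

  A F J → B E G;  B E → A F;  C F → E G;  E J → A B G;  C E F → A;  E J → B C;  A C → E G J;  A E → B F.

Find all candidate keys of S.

{A, C}⁺: AC→EGJ adds E, G, J; AE→BF adds B, F → {A, B, C, E, F, G, J}.
{C, F}⁺: CF→EG adds E, G; CEF→A adds A; AC→EGJ adds J; AE→BF adds B → {A, B, C, E, F, G, J}.
{E, J}⁺: EJ→ABG adds A, B, G; EJ→BC adds C; AE→BF adds F → {A, B, C, E, F, G, J}.
{A, F, J}⁺: AFJ→BEG adds B, E, G; EJ→BC adds C → {A, B, C, E, F, G, J}.
{B, C, E}⁺: BE→AF adds A, F; CF→EG adds G; AC→EGJ adds J → {A, B, C, E, F, G, J}.

{A, C}, {C, F}, {E, J}, {A, F, J}, {B, C, E}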